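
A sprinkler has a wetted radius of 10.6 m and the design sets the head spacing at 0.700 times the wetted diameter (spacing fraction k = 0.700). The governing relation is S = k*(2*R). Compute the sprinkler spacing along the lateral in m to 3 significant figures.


S = 0.700 * (2 * 10.6) = 14.8 m
Therefore the sprinkler spacing along the lateral = 14.8 m.


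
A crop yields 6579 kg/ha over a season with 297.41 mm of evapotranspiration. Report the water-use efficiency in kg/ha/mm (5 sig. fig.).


Approach: apply the water-use efficiency ratio, WUE = yield/ET.
WUE = 6579 / 297.41 = 22.121 kg/ha/mm
Therefore the water-use efficiency = 22.121 kg/ha/mm.


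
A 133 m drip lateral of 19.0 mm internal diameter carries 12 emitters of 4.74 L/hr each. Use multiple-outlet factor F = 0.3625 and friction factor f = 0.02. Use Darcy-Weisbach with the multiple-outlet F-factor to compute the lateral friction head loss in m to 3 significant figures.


Approach: apply Darcy-Weisbach with the multiple-outlet F-factor, Q = n*q/(3600*1000) m^3/s; v = Q/A; hf = F*f*(L/D)*(v^2/(2g)).
Q = 12*4.74/(3600*1000) = 1.5800e-05 m^3/s
A = pi*(19.0e-3/2)^2 = 2.8353e-04 m^2, so v = Q/A = 0.055726 m/s
hf = 0.3625*0.02*(133/0.0190)*(0.055726^2/(2*9.81)) = 0.00803 m
Therefore the lateral friction head loss = 0.00803 m.


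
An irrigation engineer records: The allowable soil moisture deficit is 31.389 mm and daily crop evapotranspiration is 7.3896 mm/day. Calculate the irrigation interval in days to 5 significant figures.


Approach: apply the irrigation interval relation, interval = SMD / ETc.
interval = 31.389 / 7.3896 = 4.2477 days
Therefore the irrigation interval = 4.2477 days.


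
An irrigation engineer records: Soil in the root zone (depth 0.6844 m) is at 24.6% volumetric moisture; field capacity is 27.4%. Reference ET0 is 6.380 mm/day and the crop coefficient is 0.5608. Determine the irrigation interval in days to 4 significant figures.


Approach: apply soil-water budget scheduling, SMD = (FC-theta)/100*depth*1000; ETc = ET0*Kc; interval = SMD/ETc.
Step 1 — soil moisture deficit:
  SMD = (27.4 - 24.6)/100 * 0.6844 * 1000 = 19.1632 mm
Step 2 — daily crop ET (ETc = ET0*Kc):
  ETc = 6.380 * 0.5608 = 3.57790 mm/day
Step 3 — irrigation interval (SMD/ETc):
  interval = 19.1632 / 3.57790 = 5.356 days
Therefore the irrigation interval = 5.356 days.


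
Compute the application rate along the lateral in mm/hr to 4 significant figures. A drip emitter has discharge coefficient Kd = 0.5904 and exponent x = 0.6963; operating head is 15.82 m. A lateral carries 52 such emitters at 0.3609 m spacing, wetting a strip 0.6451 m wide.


Approach: apply the emitter equation with a lateral mass balance, q = Kd*h^x; Q = n*q; rate = Q/(n*spacing*width).
Step 1 — single emitter flow (q = Kd*h^x):
  q = 0.5904 * 15.82^0.6963 = 4.03788 L/hr
Step 2 — total lateral flow: Q = 52 * 4.03788 = 209.970 L/hr
Step 3 — wetted area: A = 52 * 0.3609 * 0.6451 = 12.1065 m^2
Step 4 — application rate: Q/A = 209.970/12.1065 = 17.34 mm/hr
Therefore the application rate along the lateral = 17.34 mm/hr.


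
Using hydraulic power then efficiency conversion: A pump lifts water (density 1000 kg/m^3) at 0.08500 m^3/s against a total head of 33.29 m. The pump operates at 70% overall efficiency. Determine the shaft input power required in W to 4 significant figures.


Approach: apply hydraulic power then efficiency conversion, P = rho*g*Q*H; P_in = P/eta.
Step 1 — hydraulic power (P = rho*g*Q*H):
  P = 1000 * 9.81 * 0.08500 * 33.29 = 27758.9 W
Step 2 — input power: P_in = P/eta = 27758.9 / 0.7 = 39660 W
Therefore the shaft input power required = 39660 W.


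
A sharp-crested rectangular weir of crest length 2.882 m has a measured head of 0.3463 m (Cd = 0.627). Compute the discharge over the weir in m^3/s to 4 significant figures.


Approach: apply the rectangular weir equation, Q = (2/3)*Cd*L*sqrt(2g)*H^1.5.
Q = (2/3)*0.627*2.882*sqrt(2*9.81)*0.3463^1.5 = 1.087 m^3/s
Therefore the discharge over the weir = 1.087 m^3/s.


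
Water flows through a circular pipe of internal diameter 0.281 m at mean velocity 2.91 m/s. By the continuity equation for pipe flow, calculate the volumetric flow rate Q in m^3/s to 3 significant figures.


Approach: apply the continuity equation for pipe flow, Q = A * v with A = pi*(D/2)^2.
A = pi*(0.281/2)^2 = 0.062016 m^2
Q = 0.062016 * 2.91 = 0.180 m^3/s
Therefore the volumetric flow rate Q = 0.180 m^3/s.


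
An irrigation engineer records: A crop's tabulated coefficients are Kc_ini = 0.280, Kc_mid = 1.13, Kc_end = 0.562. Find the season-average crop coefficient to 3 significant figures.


Approach: apply a simple seasonal average, Kc_avg = (Kc_ini + Kc_mid + Kc_end)/3.
Kc_avg = (0.280 + 1.13 + 0.562)/3 = 0.657
Therefore the season-average crop coefficient = 0.657.


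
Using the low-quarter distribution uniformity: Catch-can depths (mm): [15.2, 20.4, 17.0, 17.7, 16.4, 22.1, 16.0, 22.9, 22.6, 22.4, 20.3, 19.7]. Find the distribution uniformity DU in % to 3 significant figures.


Approach: apply the low-quarter distribution uniformity, DU = (mean of lowest quarter of readings / overall mean)*100.
sorted lowest 3 of 12: [15.2, 16.0, 16.4] -> mean = 15.867 mm
overall mean = 19.392 mm
DU = (15.867/19.392)*100 = 81.8 %
Therefore the distribution uniformity DU = 81.8 %.


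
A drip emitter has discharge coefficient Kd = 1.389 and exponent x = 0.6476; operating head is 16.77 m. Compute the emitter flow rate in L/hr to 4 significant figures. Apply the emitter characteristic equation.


Approach: apply the emitter characteristic equation, q = Kd * h^x.
q = 1.389 * 16.77^0.6476 = 8.624 L/hr
Therefore the emitter flow rate = 8.624 L/hr.


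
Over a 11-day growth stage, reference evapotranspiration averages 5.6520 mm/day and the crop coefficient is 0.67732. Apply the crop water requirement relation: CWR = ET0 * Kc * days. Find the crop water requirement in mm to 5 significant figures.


CWR = 5.6520 * 0.67732 * 11 = 42.110 mm
Therefore the crop water requirement = 42.110 mm.


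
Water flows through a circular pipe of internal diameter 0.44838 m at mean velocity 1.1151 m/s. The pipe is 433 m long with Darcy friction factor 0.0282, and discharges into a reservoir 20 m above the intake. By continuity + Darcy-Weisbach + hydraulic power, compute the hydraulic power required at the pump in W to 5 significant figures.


Approach: apply continuity + Darcy-Weisbach + hydraulic power, Q = A*v; hf = f*(L/D)*(v^2/(2g)); H = static + hf; P = rho*g*Q*H.
Step 1 — flow rate (continuity, Q = A*v):
  A = pi*(0.44838/2)^2 = 0.1579001 m^2
  Q = 0.1579001 * 1.1151 = 0.1760744 m^3/s
Step 2 — friction head loss (Darcy-Weisbach):
  hf = 0.0282 * (433/0.44838) * (1.1151^2 / (2*9.81))
  hf = 1.725915 m
Step 3 — total head: H = 20 + 1.725915 = 21.72591 m
Step 4 — hydraulic power (P = rho*g*Q*H):
  P = 1000 * 9.81 * 0.1760744 * 21.72591 = 37527 W
Therefore the hydraulic power required at the pump = 37527 W.


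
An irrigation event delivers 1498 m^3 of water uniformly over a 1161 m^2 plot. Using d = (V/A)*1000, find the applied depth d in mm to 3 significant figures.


d = (1498 / 1161) * 1000 = 1290 mm
Therefore the applied depth d = 1290 mm.


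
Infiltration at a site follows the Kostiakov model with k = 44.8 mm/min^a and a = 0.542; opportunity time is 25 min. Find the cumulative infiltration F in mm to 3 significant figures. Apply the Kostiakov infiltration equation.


Approach: apply the Kostiakov infiltration equation, F = k*t^a.
F = 44.8 * 25^0.542 = 256 mm
Therefore the cumulative infiltration F = 256 mm.


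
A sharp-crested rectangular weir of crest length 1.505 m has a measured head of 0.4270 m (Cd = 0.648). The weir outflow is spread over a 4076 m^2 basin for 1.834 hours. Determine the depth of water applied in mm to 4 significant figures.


Approach: apply the rectangular weir equation with a volume-to-depth conversion, Q = (2/3)*Cd*L*sqrt(2g)*H^1.5; d = Q*t/A * 1000.
Step 1 — weir discharge:
  Q = (2/3)*0.648*1.505*sqrt(2*9.81)*0.4270^1.5 = 0.803548 m^3/s
Step 2 — volume: V = 0.803548 * 1.834*3600 = 5305.34 m^3
Step 3 — depth: d = V/A * 1000 = 5305.34/4076 * 1000 = 1302 mm
Therefore the depth of water applied = 1302 mm.


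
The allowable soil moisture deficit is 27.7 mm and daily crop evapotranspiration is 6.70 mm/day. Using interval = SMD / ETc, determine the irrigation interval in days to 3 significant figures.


interval = 27.7 / 6.70 = 4.13 days
Therefore the irrigation interval = 4.13 days.


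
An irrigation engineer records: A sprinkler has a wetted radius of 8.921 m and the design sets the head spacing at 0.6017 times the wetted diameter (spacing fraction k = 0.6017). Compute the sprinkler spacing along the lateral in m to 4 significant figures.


Approach: apply the sprinkler spacing rule (spacing as a fraction of wetted diameter), S = k*(2*R).
S = 0.6017 * (2 * 8.921) = 10.74 m
Therefore the sprinkler spacing along the lateral = 10.74 m.


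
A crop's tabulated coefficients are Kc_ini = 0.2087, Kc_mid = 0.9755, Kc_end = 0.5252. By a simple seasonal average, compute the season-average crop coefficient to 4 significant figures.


Approach: apply a simple seasonal average, Kc_avg = (Kc_ini + Kc_mid + Kc_end)/3.
Kc_avg = (0.2087 + 0.9755 + 0.5252)/3 = 0.5698
Therefore the season-average crop coefficient = 0.5698.


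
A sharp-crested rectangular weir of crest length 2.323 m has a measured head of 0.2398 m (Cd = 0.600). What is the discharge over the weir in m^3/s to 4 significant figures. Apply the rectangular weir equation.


Approach: apply the rectangular weir equation, Q = (2/3)*Cd*L*sqrt(2g)*H^1.5.
Q = (2/3)*0.600*2.323*sqrt(2*9.81)*0.2398^1.5 = 0.4833 m^3/s
Therefore the discharge over the weir = 0.4833 m^3/s.


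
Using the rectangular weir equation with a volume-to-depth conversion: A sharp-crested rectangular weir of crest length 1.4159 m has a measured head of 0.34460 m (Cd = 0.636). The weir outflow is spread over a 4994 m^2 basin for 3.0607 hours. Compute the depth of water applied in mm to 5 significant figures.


Approach: apply the rectangular weir equation with a volume-to-depth conversion, Q = (2/3)*Cd*L*sqrt(2g)*H^1.5; d = Q*t/A * 1000.
Step 1 — weir discharge:
  Q = (2/3)*0.636*1.4159*sqrt(2*9.81)*0.34460^1.5 = 0.5379239 m^3/s
Step 2 — volume: V = 0.5379239 * 3.0607*3600 = 5927.125 m^3
Step 3 — depth: d = V/A * 1000 = 5927.125/4994 * 1000 = 1186.8 mm
Therefore the depth of water applied = 1186.8 mm.


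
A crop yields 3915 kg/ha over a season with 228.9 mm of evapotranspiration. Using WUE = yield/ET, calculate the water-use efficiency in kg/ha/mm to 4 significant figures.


WUE = 3915 / 228.9 = 17.10 kg/ha/mm
Therefore the water-use efficiency = 17.10 kg/ha/mm.


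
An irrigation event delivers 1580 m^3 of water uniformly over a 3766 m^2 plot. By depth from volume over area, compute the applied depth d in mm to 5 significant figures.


Approach: apply depth from volume over area, d = (V/A)*1000.
d = (1580 / 3766) * 1000 = 419.54 mm
Therefore the applied depth d = 419.54 mm.


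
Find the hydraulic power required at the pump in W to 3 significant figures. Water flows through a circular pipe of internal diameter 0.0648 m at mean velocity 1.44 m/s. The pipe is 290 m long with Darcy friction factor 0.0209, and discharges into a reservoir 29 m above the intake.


Approach: apply continuity + Darcy-Weisbach + hydraulic power, Q = A*v; hf = f*(L/D)*(v^2/(2g)); H = static + hf; P = rho*g*Q*H.
Step 1 — flow rate (continuity, Q = A*v):
  A = pi*(0.0648/2)^2 = 0.0032979 m^2
  Q = 0.0032979 * 1.44 = 0.0047490 m^3/s
Step 2 — friction head loss (Darcy-Weisbach):
  hf = 0.0209 * (290/0.0648) * (1.44^2 / (2*9.81))
  hf = 9.8854 m
Step 3 — total head: H = 29 + 9.8854 = 38.885 m
Step 4 — hydraulic power (P = rho*g*Q*H):
  P = 1000 * 9.81 * 0.0047490 * 38.885 = 1810 W
Therefore the hydraulic power required at the pump = 1810 W.


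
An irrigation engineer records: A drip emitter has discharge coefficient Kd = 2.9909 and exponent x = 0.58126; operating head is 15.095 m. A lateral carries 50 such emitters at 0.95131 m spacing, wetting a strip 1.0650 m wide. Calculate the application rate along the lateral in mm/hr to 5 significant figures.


Approach: apply the emitter equation with a lateral mass balance, q = Kd*h^x; Q = n*q; rate = Q/(n*spacing*width).
Step 1 — single emitter flow (q = Kd*h^x):
  q = 2.9909 * 15.095^0.58126 = 14.48807 L/hr
Step 2 — total lateral flow: Q = 50 * 14.48807 = 724.4033 L/hr
Step 3 — wetted area: A = 50 * 0.95131 * 1.0650 = 50.65726 m^2
Step 4 — application rate: Q/A = 724.4033/50.65726 = 14.300 mm/hr
Therefore the application rate along the lateral = 14.300 mm/hr.


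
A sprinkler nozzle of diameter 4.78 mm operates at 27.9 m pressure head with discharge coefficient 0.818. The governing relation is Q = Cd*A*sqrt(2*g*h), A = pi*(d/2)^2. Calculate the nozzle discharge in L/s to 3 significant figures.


A = pi*(4.78e-3/2)^2 = 1.7945e-05 m^2
Q = 0.818 * 1.7945e-05 * sqrt(2*9.81*27.9) * 1000 = 0.343 L/s
Therefore the nozzle discharge = 0.343 L/s.


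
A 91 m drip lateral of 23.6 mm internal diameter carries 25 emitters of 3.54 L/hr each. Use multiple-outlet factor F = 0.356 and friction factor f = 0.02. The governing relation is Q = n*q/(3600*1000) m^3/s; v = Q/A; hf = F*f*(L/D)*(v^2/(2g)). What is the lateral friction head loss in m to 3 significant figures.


Q = 25*3.54/(3600*1000) = 2.4583e-05 m^3/s
A = pi*(23.6e-3/2)^2 = 4.3744e-04 m^2, so v = Q/A = 0.056199 m/s
hf = 0.356*0.02*(91/0.0236)*(0.056199^2/(2*9.81)) = 0.00442 m
Therefore the lateral friction head loss = 0.00442 m.


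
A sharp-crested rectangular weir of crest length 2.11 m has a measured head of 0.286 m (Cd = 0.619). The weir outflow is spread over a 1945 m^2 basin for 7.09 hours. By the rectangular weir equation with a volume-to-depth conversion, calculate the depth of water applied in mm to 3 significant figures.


Approach: apply the rectangular weir equation with a volume-to-depth conversion, Q = (2/3)*Cd*L*sqrt(2g)*H^1.5; d = Q*t/A * 1000.
Step 1 — weir discharge:
  Q = (2/3)*0.619*2.11*sqrt(2*9.81)*0.286^1.5 = 0.58990 m^3/s
Step 2 — volume: V = 0.58990 * 7.09*3600 = 15057 m^3
Step 3 — depth: d = V/A * 1000 = 15057/1945 * 1000 = 7740 mm
Therefore the depth of water applied = 7740 mm.


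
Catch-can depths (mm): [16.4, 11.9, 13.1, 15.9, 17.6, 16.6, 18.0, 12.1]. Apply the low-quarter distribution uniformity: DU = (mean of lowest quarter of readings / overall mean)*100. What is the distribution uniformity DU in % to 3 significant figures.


sorted lowest 2 of 8: [11.9, 12.1] -> mean = 12.000 mm
overall mean = 15.200 mm
DU = (12.000/15.200)*100 = 78.9 %
Therefore the distribution uniformity DU = 78.9 %.


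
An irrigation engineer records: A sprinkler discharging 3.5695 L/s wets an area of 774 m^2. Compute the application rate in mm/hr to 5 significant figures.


Approach: apply the application rate relation, rate = (Q/A)*3600.
rate = (3.5695 / 774) * 3600 = 16.602 mm/hr
Therefore the application rate = 16.602 mm/hr.


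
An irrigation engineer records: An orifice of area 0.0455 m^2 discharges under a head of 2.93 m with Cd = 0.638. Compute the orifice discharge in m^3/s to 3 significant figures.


Approach: apply the orifice equation, Q = Cd*A*sqrt(2*g*h).
Q = 0.638 * 0.0455 * sqrt(2*9.81*2.93) = 0.220 m^3/s
Therefore the orifice discharge = 0.220 m^3/s.


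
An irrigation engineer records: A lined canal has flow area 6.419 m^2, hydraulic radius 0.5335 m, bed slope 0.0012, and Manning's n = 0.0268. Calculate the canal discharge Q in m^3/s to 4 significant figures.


Approach: apply Manning's equation, Q = (1/n)*A*R^(2/3)*S^(1/2).
Q = (1/0.0268) * 6.419 * 0.5335^(2/3) * 0.0012^(1/2) = 5.458 m^3/s
Therefore the canal discharge Q = 5.458 m^3/s.


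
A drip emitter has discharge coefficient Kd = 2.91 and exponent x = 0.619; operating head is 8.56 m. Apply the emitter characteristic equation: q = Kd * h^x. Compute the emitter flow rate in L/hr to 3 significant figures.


q = 2.91 * 8.56^0.619 = 11.0 L/hr
Therefore the emitter flow rate = 11.0 L/hr.


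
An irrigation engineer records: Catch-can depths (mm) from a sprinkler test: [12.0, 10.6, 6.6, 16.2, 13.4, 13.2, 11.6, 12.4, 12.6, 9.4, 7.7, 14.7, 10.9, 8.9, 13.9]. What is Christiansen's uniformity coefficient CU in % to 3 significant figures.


Approach: apply Christiansen's uniformity coefficient, CU = (1 - mean_abs_deviation/mean)*100.
mean = 11.607 mm
mean |d_i - mean| = 2.0729 mm
CU = (1 - 2.0729/11.607)*100 = 82.1 %
Therefore Christiansen's uniformity coefficient CU = 82.1 %.


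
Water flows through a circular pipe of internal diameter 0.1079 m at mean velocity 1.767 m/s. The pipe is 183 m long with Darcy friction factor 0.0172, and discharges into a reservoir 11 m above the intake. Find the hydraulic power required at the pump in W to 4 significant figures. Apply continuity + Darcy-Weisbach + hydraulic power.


Approach: apply continuity + Darcy-Weisbach + hydraulic power, Q = A*v; hf = f*(L/D)*(v^2/(2g)); H = static + hf; P = rho*g*Q*H.
Step 1 — flow rate (continuity, Q = A*v):
  A = pi*(0.1079/2)^2 = 0.00914393 m^2
  Q = 0.00914393 * 1.767 = 0.0161573 m^3/s
Step 2 — friction head loss (Darcy-Weisbach):
  hf = 0.0172 * (183/0.1079) * (1.767^2 / (2*9.81))
  hf = 4.64229 m
Step 3 — total head: H = 11 + 4.64229 = 15.6423 m
Step 4 — hydraulic power (P = rho*g*Q*H):
  P = 1000 * 9.81 * 0.0161573 * 15.6423 = 2479 W
Therefore the hydraulic power required at the pump = 2479 W.


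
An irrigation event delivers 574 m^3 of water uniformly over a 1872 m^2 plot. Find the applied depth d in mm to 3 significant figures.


Approach: apply depth from volume over area, d = (V/A)*1000.
d = (574 / 1872) * 1000 = 307 mm
Therefore the applied depth d = 307 mm.


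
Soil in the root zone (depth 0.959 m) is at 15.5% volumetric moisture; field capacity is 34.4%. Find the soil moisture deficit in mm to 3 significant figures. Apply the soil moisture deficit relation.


Approach: apply the soil moisture deficit relation, SMD = (FC - theta)/100 * depth * 1000.
SMD = (34.4 - 15.5)/100 * 0.959 * 1000 = 181 mm
Therefore the soil moisture deficit = 181 mm.


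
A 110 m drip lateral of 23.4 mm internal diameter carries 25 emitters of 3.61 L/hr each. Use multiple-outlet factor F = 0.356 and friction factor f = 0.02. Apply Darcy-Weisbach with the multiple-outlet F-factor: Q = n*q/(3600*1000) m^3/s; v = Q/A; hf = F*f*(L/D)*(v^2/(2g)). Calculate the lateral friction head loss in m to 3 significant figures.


Q = 25*3.61/(3600*1000) = 2.5069e-05 m^3/s
A = pi*(23.4e-3/2)^2 = 4.3005e-04 m^2, so v = Q/A = 0.058294 m/s
hf = 0.356*0.02*(110/0.0234)*(0.058294^2/(2*9.81)) = 0.00580 m
Therefore the lateral friction head loss = 0.00580 m.


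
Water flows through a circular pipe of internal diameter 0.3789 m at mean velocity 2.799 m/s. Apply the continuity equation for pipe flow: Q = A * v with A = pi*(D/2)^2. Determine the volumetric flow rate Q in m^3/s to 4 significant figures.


A = pi*(0.3789/2)^2 = 0.112756 m^2
Q = 0.112756 * 2.799 = 0.3156 m^3/s
Therefore the volumetric flow rate Q = 0.3156 m^3/s.


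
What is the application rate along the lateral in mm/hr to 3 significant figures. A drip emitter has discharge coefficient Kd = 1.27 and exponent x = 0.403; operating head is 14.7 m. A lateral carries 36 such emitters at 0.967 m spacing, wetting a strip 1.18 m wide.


Approach: apply the emitter equation with a lateral mass balance, q = Kd*h^x; Q = n*q; rate = Q/(n*spacing*width).
Step 1 — single emitter flow (q = Kd*h^x):
  q = 1.27 * 14.7^0.403 = 3.7517 L/hr
Step 2 — total lateral flow: Q = 36 * 3.7517 = 135.06 L/hr
Step 3 — wetted area: A = 36 * 0.967 * 1.18 = 41.078 m^2
Step 4 — application rate: Q/A = 135.06/41.078 = 3.29 mm/hr
Therefore the application rate along the lateral = 3.29 mm/hr.


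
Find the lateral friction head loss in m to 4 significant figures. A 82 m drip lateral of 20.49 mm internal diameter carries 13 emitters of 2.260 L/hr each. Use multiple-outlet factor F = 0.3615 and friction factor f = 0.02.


Approach: apply Darcy-Weisbach with the multiple-outlet F-factor, Q = n*q/(3600*1000) m^3/s; v = Q/A; hf = F*f*(L/D)*(v^2/(2g)).
Q = 13*2.260/(3600*1000) = 8.16111e-06 m^3/s
A = pi*(20.49e-3/2)^2 = 3.29742e-04 m^2, so v = Q/A = 0.0247500 m/s
hf = 0.3615*0.02*(82/0.02049)*(0.0247500^2/(2*9.81)) = 0.0009034 m
Therefore the lateral friction head loss = 0.0009034 m.


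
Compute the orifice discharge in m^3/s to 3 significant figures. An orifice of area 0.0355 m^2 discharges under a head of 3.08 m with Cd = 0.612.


Approach: apply the orifice equation, Q = Cd*A*sqrt(2*g*h).
Q = 0.612 * 0.0355 * sqrt(2*9.81*3.08) = 0.169 m^3/s
Therefore the orifice discharge = 0.169 m^3/s.


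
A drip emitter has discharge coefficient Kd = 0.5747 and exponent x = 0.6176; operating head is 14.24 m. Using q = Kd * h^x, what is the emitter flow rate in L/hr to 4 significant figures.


q = 0.5747 * 14.24^0.6176 = 2.964 L/hr
Therefore the emitter flow rate = 2.964 L/hr.


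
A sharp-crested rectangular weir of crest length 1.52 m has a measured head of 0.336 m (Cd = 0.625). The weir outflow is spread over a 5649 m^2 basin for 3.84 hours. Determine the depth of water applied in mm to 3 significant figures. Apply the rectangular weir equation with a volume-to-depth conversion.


Approach: apply the rectangular weir equation with a volume-to-depth conversion, Q = (2/3)*Cd*L*sqrt(2g)*H^1.5; d = Q*t/A * 1000.
Step 1 — weir discharge:
  Q = (2/3)*0.625*1.52*sqrt(2*9.81)*0.336^1.5 = 0.54637 m^3/s
Step 2 — volume: V = 0.54637 * 3.84*3600 = 7553.1 m^3
Step 3 — depth: d = V/A * 1000 = 7553.1/5649 * 1000 = 1340 mm
Therefore the depth of water applied = 1340 mm.


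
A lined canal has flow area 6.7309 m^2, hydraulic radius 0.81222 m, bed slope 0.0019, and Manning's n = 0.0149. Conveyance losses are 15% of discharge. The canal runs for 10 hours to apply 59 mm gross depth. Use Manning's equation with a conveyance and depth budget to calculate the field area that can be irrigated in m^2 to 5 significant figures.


Approach: apply Manning's equation with a conveyance and depth budget, Q = (1/n)*A*R^(2/3)*S^(1/2); Q_field = Q*(1-loss); Area = Q_field*t/(d/1000).
Step 1 — canal discharge (Manning's equation):
  Q = (1/0.0149) * 6.7309 * 0.81222^(2/3) * 0.0019^(1/2) = 17.14139 m^3/s
Step 2 — delivered flow: Q_field = 17.14139*(1 - 15/100) = 14.57018 m^3/s
Step 3 — volume delivered: V = 14.57018 * 10*3600 = 524526.6 m^3
Step 4 — area served: A = V / (depth/1000) = 524526.6 / 0.059 = 8890300 m^2
Therefore the field area that can be irrigated = 8890300 m^2.


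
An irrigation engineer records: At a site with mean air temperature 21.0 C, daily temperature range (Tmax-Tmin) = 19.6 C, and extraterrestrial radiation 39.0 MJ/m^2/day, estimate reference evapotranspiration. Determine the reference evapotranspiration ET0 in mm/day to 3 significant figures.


Approach: apply the Hargreaves-Samani method, ET0 = 0.0023*(Tmean+17.8)*sqrt(Tmax-Tmin)*0.408*Ra.
ET0 = 0.0023*(21.0+17.8)*sqrt(19.6)*0.408*39.0 = 6.29 mm/day
Therefore the reference evapotranspiration ET0 = 6.29 mm/day.


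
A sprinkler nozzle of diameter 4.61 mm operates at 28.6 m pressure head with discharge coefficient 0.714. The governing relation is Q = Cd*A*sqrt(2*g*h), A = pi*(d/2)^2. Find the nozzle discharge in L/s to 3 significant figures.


A = pi*(4.61e-3/2)^2 = 1.6691e-05 m^2
Q = 0.714 * 1.6691e-05 * sqrt(2*9.81*28.6) * 1000 = 0.282 L/s
Therefore the nozzle discharge = 0.282 L/s.


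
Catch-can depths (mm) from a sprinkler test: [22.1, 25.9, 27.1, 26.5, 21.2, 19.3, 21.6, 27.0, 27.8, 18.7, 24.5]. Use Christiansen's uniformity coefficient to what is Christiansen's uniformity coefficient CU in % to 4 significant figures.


Approach: apply Christiansen's uniformity coefficient, CU = (1 - mean_abs_deviation/mean)*100.
mean = 23.7909 mm
mean |d_i - mean| = 2.91901 mm
CU = (1 - 2.91901/23.7909)*100 = 87.73 %
Therefore Christiansen's uniformity coefficient CU = 87.73 %.


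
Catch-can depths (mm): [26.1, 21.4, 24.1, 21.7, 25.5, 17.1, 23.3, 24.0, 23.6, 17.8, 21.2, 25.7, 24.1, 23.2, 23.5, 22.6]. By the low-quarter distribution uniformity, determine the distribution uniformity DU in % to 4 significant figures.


Approach: apply the low-quarter distribution uniformity, DU = (mean of lowest quarter of readings / overall mean)*100.
sorted lowest 4 of 16: [17.1, 17.8, 21.2, 21.4] -> mean = 19.3750 mm
overall mean = 22.8062 mm
DU = (19.3750/22.8062)*100 = 84.95 %
Therefore the distribution uniformity DU = 84.95 %.


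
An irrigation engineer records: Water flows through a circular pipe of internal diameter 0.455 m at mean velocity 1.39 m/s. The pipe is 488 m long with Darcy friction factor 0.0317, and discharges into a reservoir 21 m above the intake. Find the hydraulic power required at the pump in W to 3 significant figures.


Approach: apply continuity + Darcy-Weisbach + hydraulic power, Q = A*v; hf = f*(L/D)*(v^2/(2g)); H = static + hf; P = rho*g*Q*H.
Step 1 — flow rate (continuity, Q = A*v):
  A = pi*(0.455/2)^2 = 0.16260 m^2
  Q = 0.16260 * 1.39 = 0.22601 m^3/s
Step 2 — friction head loss (Darcy-Weisbach):
  hf = 0.0317 * (488/0.455) * (1.39^2 / (2*9.81))
  hf = 3.3481 m
Step 3 — total head: H = 21 + 3.3481 = 24.348 m
Step 4 — hydraulic power (P = rho*g*Q*H):
  P = 1000 * 9.81 * 0.22601 * 24.348 = 54000 W
Therefore the hydraulic power required at the pump = 54000 W.


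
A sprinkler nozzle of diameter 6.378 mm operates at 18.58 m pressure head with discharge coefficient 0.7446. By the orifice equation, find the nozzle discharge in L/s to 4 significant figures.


Approach: apply the orifice equation, Q = Cd*A*sqrt(2*g*h), A = pi*(d/2)^2.
A = pi*(6.378e-3/2)^2 = 3.19491e-05 m^2
Q = 0.7446 * 3.19491e-05 * sqrt(2*9.81*18.58) * 1000 = 0.4542 L/s
Therefore the nozzle discharge = 0.4542 L/s.


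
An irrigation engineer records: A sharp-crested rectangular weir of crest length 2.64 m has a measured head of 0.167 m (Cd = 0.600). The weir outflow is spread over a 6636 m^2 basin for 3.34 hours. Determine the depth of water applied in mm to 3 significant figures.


Approach: apply the rectangular weir equation with a volume-to-depth conversion, Q = (2/3)*Cd*L*sqrt(2g)*H^1.5; d = Q*t/A * 1000.
Step 1 — weir discharge:
  Q = (2/3)*0.600*2.64*sqrt(2*9.81)*0.167^1.5 = 0.31922 m^3/s
Step 2 — volume: V = 0.31922 * 3.34*3600 = 3838.3 m^3
Step 3 — depth: d = V/A * 1000 = 3838.3/6636 * 1000 = 578 mm
Therefore the depth of water applied = 578 mm.


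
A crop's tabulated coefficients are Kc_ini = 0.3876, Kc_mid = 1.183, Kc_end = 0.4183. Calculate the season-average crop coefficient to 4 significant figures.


Approach: apply a simple seasonal average, Kc_avg = (Kc_ini + Kc_mid + Kc_end)/3.
Kc_avg = (0.3876 + 1.183 + 0.4183)/3 = 0.6630
Therefore the season-average crop coefficient = 0.6630.


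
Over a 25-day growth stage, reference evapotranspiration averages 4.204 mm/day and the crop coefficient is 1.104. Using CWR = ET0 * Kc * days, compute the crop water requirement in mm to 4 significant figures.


CWR = 4.204 * 1.104 * 25 = 116.0 mm
Therefore the crop water requirement = 116.0 mm.


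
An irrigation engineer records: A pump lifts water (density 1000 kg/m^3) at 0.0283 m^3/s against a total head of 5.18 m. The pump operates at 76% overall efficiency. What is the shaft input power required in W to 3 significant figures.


Approach: apply hydraulic power then efficiency conversion, P = rho*g*Q*H; P_in = P/eta.
Step 1 — hydraulic power (P = rho*g*Q*H):
  P = 1000 * 9.81 * 0.0283 * 5.18 = 1438.1 W
Step 2 — input power: P_in = P/eta = 1438.1 / 0.76 = 1890 W
Therefore the shaft input power required = 1890 W.


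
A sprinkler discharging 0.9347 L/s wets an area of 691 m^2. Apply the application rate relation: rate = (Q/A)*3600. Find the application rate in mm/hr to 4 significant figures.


rate = (0.9347 / 691) * 3600 = 4.870 mm/hr
Therefore the application rate = 4.870 mm/hr.


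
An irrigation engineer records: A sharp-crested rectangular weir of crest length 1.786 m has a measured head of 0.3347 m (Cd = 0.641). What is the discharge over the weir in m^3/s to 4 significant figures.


Approach: apply the rectangular weir equation, Q = (2/3)*Cd*L*sqrt(2g)*H^1.5.
Q = (2/3)*0.641*1.786*sqrt(2*9.81)*0.3347^1.5 = 0.6546 m^3/s
Therefore the discharge over the weir = 0.6546 m^3/s.


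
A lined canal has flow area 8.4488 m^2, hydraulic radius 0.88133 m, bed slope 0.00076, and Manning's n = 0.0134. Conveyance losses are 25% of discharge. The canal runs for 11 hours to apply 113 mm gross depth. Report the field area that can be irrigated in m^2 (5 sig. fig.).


Approach: apply Manning's equation with a conveyance and depth budget, Q = (1/n)*A*R^(2/3)*S^(1/2); Q_field = Q*(1-loss); Area = Q_field*t/(d/1000).
Step 1 — canal discharge (Manning's equation):
  Q = (1/0.0134) * 8.4488 * 0.88133^(2/3) * 0.00076^(1/2) = 15.97801 m^3/s
Step 2 — delivered flow: Q_field = 15.97801*(1 - 25/100) = 11.98351 m^3/s
Step 3 — volume delivered: V = 11.98351 * 11*3600 = 474546.9 m^3
Step 4 — area served: A = V / (depth/1000) = 474546.9 / 0.113 = 4199500 m^2
Therefore the field area that can be irrigated = 4199500 m^2.


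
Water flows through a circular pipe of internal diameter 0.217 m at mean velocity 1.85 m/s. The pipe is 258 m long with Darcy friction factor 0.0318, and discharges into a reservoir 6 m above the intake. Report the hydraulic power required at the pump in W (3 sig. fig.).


Approach: apply continuity + Darcy-Weisbach + hydraulic power, Q = A*v; hf = f*(L/D)*(v^2/(2g)); H = static + hf; P = rho*g*Q*H.
Step 1 — flow rate (continuity, Q = A*v):
  A = pi*(0.217/2)^2 = 0.036984 m^2
  Q = 0.036984 * 1.85 = 0.068420 m^3/s
Step 2 — friction head loss (Darcy-Weisbach):
  hf = 0.0318 * (258/0.217) * (1.85^2 / (2*9.81))
  hf = 6.5953 m
Step 3 — total head: H = 6 + 6.5953 = 12.595 m
Step 4 — hydraulic power (P = rho*g*Q*H):
  P = 1000 * 9.81 * 0.068420 * 12.595 = 8450 W
Therefore the hydraulic power required at the pump = 8450 W.


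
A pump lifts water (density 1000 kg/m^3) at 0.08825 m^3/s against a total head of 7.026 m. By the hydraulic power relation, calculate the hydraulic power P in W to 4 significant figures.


Approach: apply the hydraulic power relation, P = rho*g*Q*H.
P = 1000 * 9.81 * 0.08825 * 7.026 = 6083 W
Therefore the hydraulic power P = 6083 W.


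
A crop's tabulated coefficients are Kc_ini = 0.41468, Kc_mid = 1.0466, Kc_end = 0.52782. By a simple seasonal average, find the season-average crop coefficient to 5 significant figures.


Approach: apply a simple seasonal average, Kc_avg = (Kc_ini + Kc_mid + Kc_end)/3.
Kc_avg = (0.41468 + 1.0466 + 0.52782)/3 = 0.66303
Therefore the season-average crop coefficient = 0.66303.


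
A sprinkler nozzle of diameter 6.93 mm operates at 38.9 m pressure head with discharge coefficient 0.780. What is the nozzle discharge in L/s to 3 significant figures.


Approach: apply the orifice equation, Q = Cd*A*sqrt(2*g*h), A = pi*(d/2)^2.
A = pi*(6.93e-3/2)^2 = 3.7719e-05 m^2
Q = 0.780 * 3.7719e-05 * sqrt(2*9.81*38.9) * 1000 = 0.813 L/s
Therefore the nozzle discharge = 0.813 L/s.


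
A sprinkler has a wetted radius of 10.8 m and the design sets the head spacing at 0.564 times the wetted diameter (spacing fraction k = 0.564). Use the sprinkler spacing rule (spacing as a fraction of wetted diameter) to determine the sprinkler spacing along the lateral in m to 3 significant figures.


Approach: apply the sprinkler spacing rule (spacing as a fraction of wetted diameter), S = k*(2*R).
S = 0.564 * (2 * 10.8) = 12.2 m
Therefore the sprinkler spacing along the lateral = 12.2 m.


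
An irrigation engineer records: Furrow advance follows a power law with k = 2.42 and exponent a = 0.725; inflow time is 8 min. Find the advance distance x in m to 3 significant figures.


Approach: apply the power-law advance function, x = k*t^a.
x = 2.42 * 8^0.725 = 10.9 m
Therefore the advance distance x = 10.9 m.


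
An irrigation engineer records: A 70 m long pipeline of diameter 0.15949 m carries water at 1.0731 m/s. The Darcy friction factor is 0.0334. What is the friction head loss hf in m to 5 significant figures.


Approach: apply the Darcy-Weisbach equation, hf = f*(L/D)*(v^2/(2g)).
hf = 0.0334 * (70/0.15949) * (1.0731^2 / (2*9.81))
hf = 0.86038 m
Therefore the friction head loss hf = 0.86038 m.


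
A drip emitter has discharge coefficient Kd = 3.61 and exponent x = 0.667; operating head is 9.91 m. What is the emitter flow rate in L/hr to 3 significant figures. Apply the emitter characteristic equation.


Approach: apply the emitter characteristic equation, q = Kd * h^x.
q = 3.61 * 9.91^0.667 = 16.7 L/hr
Therefore the emitter flow rate = 16.7 L/hr.


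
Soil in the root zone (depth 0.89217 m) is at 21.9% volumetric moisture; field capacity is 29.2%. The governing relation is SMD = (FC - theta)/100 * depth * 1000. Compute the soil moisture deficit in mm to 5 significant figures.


SMD = (29.2 - 21.9)/100 * 0.89217 * 1000 = 65.128 mm
Therefore the soil moisture deficit = 65.128 mm.


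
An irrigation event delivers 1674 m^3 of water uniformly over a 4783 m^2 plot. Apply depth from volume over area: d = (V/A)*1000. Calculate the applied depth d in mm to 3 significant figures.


d = (1674 / 4783) * 1000 = 350 mm
Therefore the applied depth d = 350 mm.


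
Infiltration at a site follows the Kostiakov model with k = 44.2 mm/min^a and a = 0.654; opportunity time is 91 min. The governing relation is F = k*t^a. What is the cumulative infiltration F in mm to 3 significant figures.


F = 44.2 * 91^0.654 = 845 mm
Therefore the cumulative infiltration F = 845 mm.


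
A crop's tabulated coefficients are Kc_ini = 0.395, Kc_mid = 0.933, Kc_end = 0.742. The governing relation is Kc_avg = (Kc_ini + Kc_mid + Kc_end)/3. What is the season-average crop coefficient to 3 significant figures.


Kc_avg = (0.395 + 0.933 + 0.742)/3 = 0.690
Therefore the season-average crop coefficient = 0.690.


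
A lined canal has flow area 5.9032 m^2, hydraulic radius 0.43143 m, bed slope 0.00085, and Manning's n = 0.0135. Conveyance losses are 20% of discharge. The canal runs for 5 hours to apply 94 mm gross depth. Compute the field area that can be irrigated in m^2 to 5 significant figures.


Approach: apply Manning's equation with a conveyance and depth budget, Q = (1/n)*A*R^(2/3)*S^(1/2); Q_field = Q*(1-loss); Area = Q_field*t/(d/1000).
Step 1 — canal discharge (Manning's equation):
  Q = (1/0.0135) * 5.9032 * 0.43143^(2/3) * 0.00085^(1/2) = 7.278973 m^3/s
Step 2 — delivered flow: Q_field = 7.278973*(1 - 20/100) = 5.823178 m^3/s
Step 3 — volume delivered: V = 5.823178 * 5*3600 = 104817.2 m^3
Step 4 — area served: A = V / (depth/1000) = 104817.2 / 0.094 = 1115100 m^2
Therefore the field area that can be irrigated = 1115100 m^2.


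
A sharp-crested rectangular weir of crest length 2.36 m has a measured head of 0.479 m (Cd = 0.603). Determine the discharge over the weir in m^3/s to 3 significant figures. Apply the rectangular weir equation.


Approach: apply the rectangular weir equation, Q = (2/3)*Cd*L*sqrt(2g)*H^1.5.
Q = (2/3)*0.603*2.36*sqrt(2*9.81)*0.479^1.5 = 1.39 m^3/s
Therefore the discharge over the weir = 1.39 m^3/s.


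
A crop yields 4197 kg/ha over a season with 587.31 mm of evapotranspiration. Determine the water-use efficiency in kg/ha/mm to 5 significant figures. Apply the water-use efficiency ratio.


Approach: apply the water-use efficiency ratio, WUE = yield/ET.
WUE = 4197 / 587.31 = 7.1461 kg/ha/mm
Therefore the water-use efficiency = 7.1461 kg/ha/mm.


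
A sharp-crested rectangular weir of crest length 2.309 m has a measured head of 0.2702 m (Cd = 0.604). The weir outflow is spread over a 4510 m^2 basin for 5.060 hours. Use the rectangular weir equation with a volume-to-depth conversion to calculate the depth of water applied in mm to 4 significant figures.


Approach: apply the rectangular weir equation with a volume-to-depth conversion, Q = (2/3)*Cd*L*sqrt(2g)*H^1.5; d = Q*t/A * 1000.
Step 1 — weir discharge:
  Q = (2/3)*0.604*2.309*sqrt(2*9.81)*0.2702^1.5 = 0.578425 m^3/s
Step 2 — volume: V = 0.578425 * 5.060*3600 = 10536.6 m^3
Step 3 — depth: d = V/A * 1000 = 10536.6/4510 * 1000 = 2336 mm
Therefore the depth of water applied = 2336 mm.


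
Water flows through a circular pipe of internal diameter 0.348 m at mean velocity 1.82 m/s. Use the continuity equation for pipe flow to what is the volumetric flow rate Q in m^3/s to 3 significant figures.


Approach: apply the continuity equation for pipe flow, Q = A * v with A = pi*(D/2)^2.
A = pi*(0.348/2)^2 = 0.095115 m^2
Q = 0.095115 * 1.82 = 0.173 m^3/s
Therefore the volumetric flow rate Q = 0.173 m^3/s.


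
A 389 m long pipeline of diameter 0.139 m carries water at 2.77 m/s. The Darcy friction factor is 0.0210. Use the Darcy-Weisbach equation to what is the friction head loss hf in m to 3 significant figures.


Approach: apply the Darcy-Weisbach equation, hf = f*(L/D)*(v^2/(2g)).
hf = 0.0210 * (389/0.139) * (2.77^2 / (2*9.81))
hf = 23.0 m
Therefore the friction head loss hf = 23.0 m.


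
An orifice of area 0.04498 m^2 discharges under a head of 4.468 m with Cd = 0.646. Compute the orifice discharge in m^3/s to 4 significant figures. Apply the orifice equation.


Approach: apply the orifice equation, Q = Cd*A*sqrt(2*g*h).
Q = 0.646 * 0.04498 * sqrt(2*9.81*4.468) = 0.2721 m^3/s
Therefore the orifice discharge = 0.2721 m^3/s.


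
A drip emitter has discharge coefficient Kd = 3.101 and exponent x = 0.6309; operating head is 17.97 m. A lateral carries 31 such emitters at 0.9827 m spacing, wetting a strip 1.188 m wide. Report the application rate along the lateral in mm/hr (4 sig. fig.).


Approach: apply the emitter equation with a lateral mass balance, q = Kd*h^x; Q = n*q; rate = Q/(n*spacing*width).
Step 1 — single emitter flow (q = Kd*h^x):
  q = 3.101 * 17.97^0.6309 = 19.1865 L/hr
Step 2 — total lateral flow: Q = 31 * 19.1865 = 594.782 L/hr
Step 3 — wetted area: A = 31 * 0.9827 * 1.188 = 36.1909 m^2
Step 4 — application rate: Q/A = 594.782/36.1909 = 16.43 mm/hr
Therefore the application rate along the lateral = 16.43 mm/hr.


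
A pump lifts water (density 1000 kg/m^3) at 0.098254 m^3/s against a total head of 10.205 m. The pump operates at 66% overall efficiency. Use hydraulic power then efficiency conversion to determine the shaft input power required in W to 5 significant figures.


Approach: apply hydraulic power then efficiency conversion, P = rho*g*Q*H; P_in = P/eta.
Step 1 — hydraulic power (P = rho*g*Q*H):
  P = 1000 * 9.81 * 0.098254 * 10.205 = 9836.311 W
Step 2 — input power: P_in = P/eta = 9836.311 / 0.66 = 14904 W
Therefore the shaft input power required = 14904 W.


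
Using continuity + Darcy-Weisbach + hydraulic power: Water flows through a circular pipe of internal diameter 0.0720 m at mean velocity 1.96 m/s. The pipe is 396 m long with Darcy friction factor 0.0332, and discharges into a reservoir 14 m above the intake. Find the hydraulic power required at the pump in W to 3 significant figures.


Approach: apply continuity + Darcy-Weisbach + hydraulic power, Q = A*v; hf = f*(L/D)*(v^2/(2g)); H = static + hf; P = rho*g*Q*H.
Step 1 — flow rate (continuity, Q = A*v):
  A = pi*(0.0720/2)^2 = 0.0040715 m^2
  Q = 0.0040715 * 1.96 = 0.0079801 m^3/s
Step 2 — friction head loss (Darcy-Weisbach):
  hf = 0.0332 * (396/0.0720) * (1.96^2 / (2*9.81))
  hf = 35.753 m
Step 3 — total head: H = 14 + 35.753 = 49.753 m
Step 4 — hydraulic power (P = rho*g*Q*H):
  P = 1000 * 9.81 * 0.0079801 * 49.753 = 3890 W
Therefore the hydraulic power required at the pump = 3890 W.


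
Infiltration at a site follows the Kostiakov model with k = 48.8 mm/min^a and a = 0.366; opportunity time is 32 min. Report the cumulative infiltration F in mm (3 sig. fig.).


Approach: apply the Kostiakov infiltration equation, F = k*t^a.
F = 48.8 * 32^0.366 = 174 mm
Therefore the cumulative infiltration F = 174 mm.
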